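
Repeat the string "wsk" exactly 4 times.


Input string: 'wsk'
Operation: repeat 4 times
Concatenation: 'wsk' + 'wsk' + 'wsk' + 'wsk'
Result: wskwskwskwsk


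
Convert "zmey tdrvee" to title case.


Input string: 'zmey tdrvee'
Operation: capitalize first letter of each word
Word transformations: 'zmey'->'Zmey', 'tdrvee'->'Tdrvee'
Result: Zmey Tdrvee


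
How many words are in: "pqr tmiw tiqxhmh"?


Input string: 'pqr tmiw tiqxhmh'
Operation: split by spaces
Words found: 'pqr', 'tmiw', 'tiqxhmh'
Word count: 3


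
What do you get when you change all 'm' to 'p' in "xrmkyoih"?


Input string: 'xrmkyoih'
Operation: replace 'm' with 'p'
Positions of 'm': 2
After replacement: xrpkyoih


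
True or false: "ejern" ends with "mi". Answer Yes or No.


Input string: 'ejern'
Suffix to check: 'mi'
Last 2 characters of input: 'rn'
Match: False
Result: No


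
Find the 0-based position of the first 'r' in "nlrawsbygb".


Input string: 'nlrawsbygb'
Target: 'r'
Scanning left to right: s[0]='n', s[1]='l', s[2]='r'
First match at index: 2


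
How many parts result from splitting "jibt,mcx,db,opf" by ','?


Input string: 'jibt,mcx,db,opf'
Delimiter: ','
Split result: 'jibt', 'mcx', 'db', 'opf'
Number of parts: 4


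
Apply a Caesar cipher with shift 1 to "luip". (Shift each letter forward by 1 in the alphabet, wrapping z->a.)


Input: 'luip', shift = 1
Operation: for each letter, (position + 1) mod 26
Mapping: 'l'(11+1=12)->'m', 'u'(20+1=21)->'v', 'i'(8+1=9)->'j', 'p'(15+1=16)->'q'
Result: mvjq


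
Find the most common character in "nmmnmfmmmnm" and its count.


Input: 'nmmnmfmmmnm'
Operation: tally each character
Counts: 'f':1, 'm':7, 'n':3
Maximum: 'm' appears 7 times


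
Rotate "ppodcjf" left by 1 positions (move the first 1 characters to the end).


Input: 'ppodcjf', shift = 1
Operation: split at index 1 and swap parts
Front part s[0:1] = 'p'
Back part s[1:] = 'podcjf'
Rotated = back + front = 'podcjf' + 'p'
Result: podcjfp


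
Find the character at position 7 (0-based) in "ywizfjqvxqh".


Input string: 'ywizfjqvxqh'
Operation: get character at index 7
Index mapping: s[0]='y', s[1]='w', s[2]='i', s[3]='z', s[4]='f', s[5]='j', s[6]='q', s[7]='v'
Result: 'v'


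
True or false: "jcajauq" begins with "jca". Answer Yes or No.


Input string: 'jcajauq'
Prefix to check: 'jca'
First 3 characters of input: 'jca'
Match: True
Result: Yes


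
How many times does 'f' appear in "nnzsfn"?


Input string: 'nnzsfn'
Target character: 'f'
Scan each position: s[4]='f'
Matches found at indices: 4
Total: 1


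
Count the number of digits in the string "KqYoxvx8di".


Input string: 'KqYoxvx8di'
Operation: count digit characters (0-9)
Scan: 'K', 'q', 'Y', 'o', 'x', 'v', 'x', '8'(digit), 'd', 'i'
Digits found: 1
Result: 1


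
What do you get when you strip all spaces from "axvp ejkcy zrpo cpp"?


Input string: 'axvp ejkcy zrpo cpp'
Operation: remove all spaces
Words: 'axvp', 'ejkcy', 'zrpo', 'cpp'
Join without spaces: axvpejkcyzrpocpp


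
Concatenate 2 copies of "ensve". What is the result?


Input string: 'ensve'
Operation: repeat 2 times
Concatenation: 'ensve' + 'ensve'
Result: ensveensve


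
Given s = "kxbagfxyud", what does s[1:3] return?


Input string: 'kxbagfxyud'
Operation: slice [1:3]
Extract characters: s[1]='x', s[2]='b'
Result: xb


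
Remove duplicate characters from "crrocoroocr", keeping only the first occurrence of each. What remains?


Input: 'crrocoroocr'
Operation: keep first occurrence of each character
Scan: s[0]='c' new -> keep; s[1]='r' new -> keep; s[2]='r' seen -> skip; s[3]='o' new -> keep; s[4]='c' seen -> skip; s[5]='o' seen -> skip; s[6]='r' seen -> skip; s[7]='o' seen -> skip; s[8]='o' seen -> skip; s[9]='c' seen -> skip; s[10]='r' seen -> skip
Result: cro


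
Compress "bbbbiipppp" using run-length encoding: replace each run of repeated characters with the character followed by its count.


Input: 'bbbbiipppp'
Operation: identify consecutive runs
Runs: 'bbbb' -> b4, 'ii' -> i2, 'pppp' -> p4
Encoded: b4i2p4


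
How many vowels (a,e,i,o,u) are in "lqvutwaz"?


Input string: 'lqvutwaz'
Operation: count vowels (a, e, i, o, u)
Scan: s[0]='l', s[1]='q', s[2]='v', s[3]='u' (vowel), s[4]='t', s[5]='w', s[6]='a' (vowel), s[7]='z'
Vowels found: 2
Result: 2


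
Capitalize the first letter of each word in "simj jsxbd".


Input string: 'simj jsxbd'
Operation: capitalize first letter of each word
Word transformations: 'simj'->'Simj', 'jsxbd'->'Jsxbd'
Result: Simj Jsxbd


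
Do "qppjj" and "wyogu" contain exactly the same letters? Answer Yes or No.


String 1: 'qppjj' -> sorted: 'jjppq'
String 2: 'wyogu' -> sorted: 'gouwy'
Compare sorted forms: 'jjppq' != 'gouwy'
Anagram: No


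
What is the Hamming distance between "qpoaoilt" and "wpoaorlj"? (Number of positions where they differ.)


String 1: 'qpoaoilt'
String 2: 'wpoaorlj'
Compare each position: pos 0: 'q'!='w', pos 1: 'p'=='p', pos 2: 'o'=='o', pos 3: 'a'=='a', pos 4: 'o'=='o', pos 5: 'i'!='r', pos 6: 'l'=='l', pos 7: 't'!='j'
Differing positions: 3
Hamming distance: 3


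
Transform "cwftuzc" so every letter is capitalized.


Input string: 'cwftuzc'
Operation: convert each letter to uppercase
Mapping: 'c'->'C', 'w'->'W', 'f'->'F', 't'->'T', 'u'->'U', 'z'->'Z', 'c'->'C'
Result: CWFTUZC


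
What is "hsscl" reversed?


Input string: 'hsscl'
Operation: reverse character order
Original order: 'h' -> 's' -> 's' -> 'c' -> 'l'
Reversed order: 'l' -> 'c' -> 's' -> 's' -> 'h'
Result: lcssh


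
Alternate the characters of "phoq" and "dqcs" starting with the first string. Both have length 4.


String 1: 'phoq'
String 2: 'dqcs'
Operation: alternate characters
Pairs: 'p'+'d', 'h'+'q', 'o'+'c', 'q'+'s'
Result: pdhqocqs


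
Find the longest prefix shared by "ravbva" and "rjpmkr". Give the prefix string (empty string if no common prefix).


String 1: 'ravbva'
String 2: 'rjpmkr'
Compare position by position:
pos 0: 'r' vs 'r' match
pos 1: 'a' vs 'j' differ -> stop
Longest common prefix: "r" (length 1)


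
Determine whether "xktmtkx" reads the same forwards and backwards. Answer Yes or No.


Input string: 'xktmtkx'
Reversed: 'xktmtkx'
Compare pairs: s[0]='x' vs s[6]='x' (match), s[1]='k' vs s[5]='k' (match), s[2]='t' vs s[4]='t' (match)
Palindrome: Yes


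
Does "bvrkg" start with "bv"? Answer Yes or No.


Input string: 'bvrkg'
Prefix to check: 'bv'
First 2 characters of input: 'bv'
Match: True
Result: Yes


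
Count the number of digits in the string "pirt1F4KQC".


Input string: 'pirt1F4KQC'
Operation: count digit characters (0-9)
Scan: 'p', 'i', 'r', 't', '1'(digit), 'F', '4'(digit), 'K', 'Q', 'C'
Digits found: 2
Result: 2


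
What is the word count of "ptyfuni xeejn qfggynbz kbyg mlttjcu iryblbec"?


Input string: 'ptyfuni xeejn qfggynbz kbyg mlttjcu iryblbec'
Operation: split by spaces
Words found: 'ptyfuni', 'xeejn', 'qfggynbz', 'kbyg', 'mlttjcu', 'iryblbec'
Word count: 6


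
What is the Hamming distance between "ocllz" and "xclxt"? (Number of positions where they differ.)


String 1: 'ocllz'
String 2: 'xclxt'
Compare each position: pos 0: 'o'!='x', pos 1: 'c'=='c', pos 2: 'l'=='l', pos 3: 'l'!='x', pos 4: 'z'!='t'
Differing positions: 3
Hamming distance: 3


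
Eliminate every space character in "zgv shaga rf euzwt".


Input string: 'zgv shaga rf euzwt'
Operation: remove all spaces
Words: 'zgv', 'shaga', 'rf', 'euzwt'
Join without spaces: zgvshagarfeuzwt


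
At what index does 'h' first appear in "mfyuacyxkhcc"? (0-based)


Input string: 'mfyuacyxkhcc'
Target: 'h'
Scanning left to right: s[0]='m', s[1]='f', s[2]='y', s[3]='u', s[4]='a', s[5]='c', s[6]='y', s[7]='x', s[8]='k', s[9]='h'
First match at index: 9


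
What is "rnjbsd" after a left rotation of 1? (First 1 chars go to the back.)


Input: 'rnjbsd', shift = 1
Operation: split at index 1 and swap parts
Front part s[0:1] = 'r'
Back part s[1:] = 'njbsd'
Rotated = back + front = 'njbsd' + 'r'
Result: njbsdr


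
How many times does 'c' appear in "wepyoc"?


Input string: 'wepyoc'
Target character: 'c'
Scan each position: s[5]='c'
Matches found at indices: 5
Total: 1


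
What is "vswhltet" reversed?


Input string: 'vswhltet'
Operation: reverse character order
Original order: 'v' -> 's' -> 'w' -> 'h' -> 'l' -> 't' -> 'e' -> 't'
Reversed order: 't' -> 'e' -> 't' -> 'l' -> 'h' -> 'w' -> 's' -> 'v'
Result: tetlhwsv


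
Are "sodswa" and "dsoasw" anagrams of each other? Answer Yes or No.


String 1: 'sodswa' -> sorted: 'adossw'
String 2: 'dsoasw' -> sorted: 'adossw'
Compare sorted forms: 'adossw' == 'adossw'
Anagram: Yes


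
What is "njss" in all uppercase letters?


Input string: 'njss'
Operation: convert each letter to uppercase
Mapping: 'n'->'N', 'j'->'J', 's'->'S', 's'->'S'
Result: NJSS


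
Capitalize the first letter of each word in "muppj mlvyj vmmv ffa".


Input string: 'muppj mlvyj vmmv ffa'
Operation: capitalize first letter of each word
Word transformations: 'muppj'->'Muppj', 'mlvyj'->'Mlvyj', 'vmmv'->'Vmmv', 'ffa'->'Ffa'
Result: Muppj Mlvyj Vmmv Ffa


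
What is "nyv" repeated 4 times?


Input string: 'nyv'
Operation: repeat 4 times
Concatenation: 'nyv' + 'nyv' + 'nyv' + 'nyv'
Result: nyvnyvnyvnyv


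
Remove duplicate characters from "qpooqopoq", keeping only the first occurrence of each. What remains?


Input: 'qpooqopoq'
Operation: keep first occurrence of each character
Scan: s[0]='q' new -> keep; s[1]='p' new -> keep; s[2]='o' new -> keep; s[3]='o' seen -> skip; s[4]='q' seen -> skip; s[5]='o' seen -> skip; s[6]='p' seen -> skip; s[7]='o' seen -> skip; s[8]='q' seen -> skip
Result: qpo


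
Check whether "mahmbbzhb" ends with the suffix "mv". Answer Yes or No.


Input string: 'mahmbbzhb'
Suffix to check: 'mv'
Last 2 characters of input: 'hb'
Match: False
Result: No


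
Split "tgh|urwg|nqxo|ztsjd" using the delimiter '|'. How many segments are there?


Input string: 'tgh|urwg|nqxo|ztsjd'
Delimiter: '|'
Split result: 'tgh', 'urwg', 'nqxo', 'ztsjd'
Number of parts: 4


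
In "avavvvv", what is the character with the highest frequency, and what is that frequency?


Input: 'avavvvv'
Operation: tally each character
Counts: 'a':2, 'v':5
Maximum: 'v' appears 5 times


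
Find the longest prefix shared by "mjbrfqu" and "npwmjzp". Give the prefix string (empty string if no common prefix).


String 1: 'mjbrfqu'
String 2: 'npwmjzp'
Compare position by position:
pos 0: 'm' vs 'n' differ -> stop
Longest common prefix: "" (length 0)


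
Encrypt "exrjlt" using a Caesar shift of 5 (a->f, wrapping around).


Input: 'exrjlt', shift = 5
Operation: for each letter, (position + 5) mod 26
Mapping: 'e'(4+5=9)->'j', 'x'(23+5=28, 28 mod 26=2)->'c', 'r'(17+5=22)->'w', 'j'(9+5=14)->'o', 'l'(11+5=16)->'q', 't'(19+5=24)->'y'
Result: jcwoqy


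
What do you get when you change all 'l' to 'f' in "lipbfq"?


Input string: 'lipbfq'
Operation: replace 'l' with 'f'
Positions of 'l': 0
After replacement: fipbfq


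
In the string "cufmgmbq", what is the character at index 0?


Input string: 'cufmgmbq'
Operation: get character at index 0
Index mapping: s[0]='c'
Result: 'c'


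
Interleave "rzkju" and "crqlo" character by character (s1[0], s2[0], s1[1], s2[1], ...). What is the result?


String 1: 'rzkju'
String 2: 'crqlo'
Operation: alternate characters
Pairs: 'r'+'c', 'z'+'r', 'k'+'q', 'j'+'l', 'u'+'o'
Result: rczrkqjluo


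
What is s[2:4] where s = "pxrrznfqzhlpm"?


Input string: 'pxrrznfqzhlpm'
Operation: slice [2:4]
Extract characters: s[2]='r', s[3]='r'
Result: rr


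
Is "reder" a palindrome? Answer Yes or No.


Input string: 'reder'
Reversed: 'reder'
Compare pairs: s[0]='r' vs s[4]='r' (match), s[1]='e' vs s[3]='e' (match)
Palindrome: Yes


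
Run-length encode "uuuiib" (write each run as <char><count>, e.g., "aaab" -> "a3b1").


Input: 'uuuiib'
Operation: identify consecutive runs
Runs: 'uuu' -> u3, 'ii' -> i2, 'b' -> b1
Encoded: u3i2b1


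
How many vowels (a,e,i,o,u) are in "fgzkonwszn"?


Input string: 'fgzkonwszn'
Operation: count vowels (a, e, i, o, u)
Scan: s[0]='f', s[1]='g', s[2]='z', s[3]='k', s[4]='o' (vowel), s[5]='n', s[6]='w', s[7]='s', s[8]='z', s[9]='n'
Vowels found: 1
Result: 1


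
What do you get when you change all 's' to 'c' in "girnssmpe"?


Input string: 'girnssmpe'
Operation: replace 's' with 'c'
Positions of 's': 4, 5
After replacement: girnccmpe


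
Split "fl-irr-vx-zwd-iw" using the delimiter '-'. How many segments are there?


Input string: 'fl-irr-vx-zwd-iw'
Delimiter: '-'
Split result: 'fl', 'irr', 'vx', 'zwd', 'iw'
Number of parts: 5


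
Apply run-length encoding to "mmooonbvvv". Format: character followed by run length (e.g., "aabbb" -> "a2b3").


Input: 'mmooonbvvv'
Operation: identify consecutive runs
Runs: 'mm' -> m2, 'ooo' -> o3, 'n' -> n1, 'b' -> b1, 'vvv' -> v3
Encoded: m2o3n1b1v3


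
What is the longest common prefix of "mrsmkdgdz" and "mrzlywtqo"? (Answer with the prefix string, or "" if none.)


String 1: 'mrsmkdgdz'
String 2: 'mrzlywtqo'
Compare position by position:
pos 0: 'm' vs 'm' match
pos 1: 'r' vs 'r' match
pos 2: 's' vs 'z' differ -> stop
Longest common prefix: "mr" (length 2)


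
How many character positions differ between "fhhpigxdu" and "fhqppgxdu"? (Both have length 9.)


String 1: 'fhhpigxdu'
String 2: 'fhqppgxdu'
Compare each position: pos 0: 'f'=='f', pos 1: 'h'=='h', pos 2: 'h'!='q', pos 3: 'p'=='p', pos 4: 'i'!='p', pos 5: 'g'=='g', pos 6: 'x'=='x', pos 7: 'd'=='d', pos 8: 'u'=='u'
Differing positions: 2
Hamming distance: 2


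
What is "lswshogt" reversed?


Input string: 'lswshogt'
Operation: reverse character order
Original order: 'l' -> 's' -> 'w' -> 's' -> 'h' -> 'o' -> 'g' -> 't'
Reversed order: 't' -> 'g' -> 'o' -> 'h' -> 's' -> 'w' -> 's' -> 'l'
Result: tgohswsl


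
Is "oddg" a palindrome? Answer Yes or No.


Input string: 'oddg'
Reversed: 'gddo'
Compare pairs: s[0]='o' vs s[3]='g' (mismatch), s[1]='d' vs s[2]='d' (match)
Palindrome: No


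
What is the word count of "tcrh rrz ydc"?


Input string: 'tcrh rrz ydc'
Operation: split by spaces
Words found: 'tcrh', 'rrz', 'ydc'
Word count: 3


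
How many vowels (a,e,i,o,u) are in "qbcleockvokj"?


Input string: 'qbcleockvokj'
Operation: count vowels (a, e, i, o, u)
Scan: s[0]='q', s[1]='b', s[2]='c', s[3]='l', s[4]='e' (vowel), s[5]='o' (vowel), s[6]='c', s[7]='k', s[8]='v', s[9]='o' (vowel), s[10]='k', s[11]='j'
Vowels found: 3
Result: 3


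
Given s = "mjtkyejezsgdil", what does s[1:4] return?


Input string: 'mjtkyejezsgdil'
Operation: slice [1:4]
Extract characters: s[1]='j', s[2]='t', s[3]='k'
Result: jtk


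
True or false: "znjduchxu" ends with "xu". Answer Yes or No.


Input string: 'znjduchxu'
Suffix to check: 'xu'
Last 2 characters of input: 'xu'
Match: True
Result: Yes


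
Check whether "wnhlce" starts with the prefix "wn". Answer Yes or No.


Input string: 'wnhlce'
Prefix to check: 'wn'
First 2 characters of input: 'wn'
Match: True
Result: Yes


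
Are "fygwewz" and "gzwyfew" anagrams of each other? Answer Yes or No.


String 1: 'fygwewz' -> sorted: 'efgwwyz'
String 2: 'gzwyfew' -> sorted: 'efgwwyz'
Compare sorted forms: 'efgwwyz' == 'efgwwyz'
Anagram: Yes


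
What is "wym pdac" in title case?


Input string: 'wym pdac'
Operation: capitalize first letter of each word
Word transformations: 'wym'->'Wym', 'pdac'->'Pdac'
Result: Wym Pdac


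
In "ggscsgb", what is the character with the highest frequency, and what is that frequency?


Input: 'ggscsgb'
Operation: tally each character
Counts: 'b':1, 'c':1, 'g':3, 's':2
Maximum: 'g' appears 3 times


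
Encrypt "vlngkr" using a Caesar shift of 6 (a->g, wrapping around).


Input: 'vlngkr', shift = 6
Operation: for each letter, (position + 6) mod 26
Mapping: 'v'(21+6=27, 27 mod 26=1)->'b', 'l'(11+6=17)->'r', 'n'(13+6=19)->'t', 'g'(6+6=12)->'m', 'k'(10+6=16)->'q', 'r'(17+6=23)->'x'
Result: brtmqx


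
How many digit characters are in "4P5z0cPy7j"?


Input string: '4P5z0cPy7j'
Operation: count digit characters (0-9)
Scan: '4'(digit), 'P', '5'(digit), 'z', '0'(digit), 'c', 'P', 'y', '7'(digit), 'j'
Digits found: 4
Result: 4


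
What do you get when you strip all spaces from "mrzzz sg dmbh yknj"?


Input string: 'mrzzz sg dmbh yknj'
Operation: remove all spaces
Words: 'mrzzz', 'sg', 'dmbh', 'yknj'
Join without spaces: mrzzzsgdmbhyknj


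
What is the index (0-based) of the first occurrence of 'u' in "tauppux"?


Input string: 'tauppux'
Target: 'u'
Scanning left to right: s[0]='t', s[1]='a', s[2]='u'
First match at index: 2


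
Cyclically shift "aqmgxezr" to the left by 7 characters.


Input: 'aqmgxezr', shift = 7
Operation: split at index 7 and swap parts
Front part s[0:7] = 'aqmgxez'
Back part s[7:] = 'r'
Rotated = back + front = 'r' + 'aqmgxez'
Result: raqmgxez


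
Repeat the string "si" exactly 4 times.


Input string: 'si'
Operation: repeat 4 times
Concatenation: 'si' + 'si' + 'si' + 'si'
Result: sisisisi


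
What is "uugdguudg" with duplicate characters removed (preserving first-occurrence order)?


Input: 'uugdguudg'
Operation: keep first occurrence of each character
Scan: s[0]='u' new -> keep; s[1]='u' seen -> skip; s[2]='g' new -> keep; s[3]='d' new -> keep; s[4]='g' seen -> skip; s[5]='u' seen -> skip; s[6]='u' seen -> skip; s[7]='d' seen -> skip; s[8]='g' seen -> skip
Result: ugd


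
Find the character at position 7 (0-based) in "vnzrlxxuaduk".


Input string: 'vnzrlxxuaduk'
Operation: get character at index 7
Index mapping: s[0]='v', s[1]='n', s[2]='z', s[3]='r', s[4]='l', s[5]='x', s[6]='x', s[7]='u'
Result: 'u'


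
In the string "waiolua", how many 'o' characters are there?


Input string: 'waiolua'
Target character: 'o'
Scan each position: s[3]='o'
Matches found at indices: 3
Total: 1


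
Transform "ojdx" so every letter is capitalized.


Input string: 'ojdx'
Operation: convert each letter to uppercase
Mapping: 'o'->'O', 'j'->'J', 'd'->'D', 'x'->'X'
Result: OJDX


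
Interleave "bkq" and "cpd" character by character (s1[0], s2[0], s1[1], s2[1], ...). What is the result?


String 1: 'bkq'
String 2: 'cpd'
Operation: alternate characters
Pairs: 'b'+'c', 'k'+'p', 'q'+'d'
Result: bckpqd


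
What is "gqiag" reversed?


Input string: 'gqiag'
Operation: reverse character order
Original order: 'g' -> 'q' -> 'i' -> 'a' -> 'g'
Reversed order: 'g' -> 'a' -> 'i' -> 'q' -> 'g'
Result: gaiqg


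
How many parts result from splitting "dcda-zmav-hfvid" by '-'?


Input string: 'dcda-zmav-hfvid'
Delimiter: '-'
Split result: 'dcda', 'zmav', 'hfvid'
Number of parts: 3


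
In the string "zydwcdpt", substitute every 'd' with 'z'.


Input string: 'zydwcdpt'
Operation: replace 'd' with 'z'
Positions of 'd': 2, 5
After replacement: zyzwczpt


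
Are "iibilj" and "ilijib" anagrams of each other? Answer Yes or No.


String 1: 'iibilj' -> sorted: 'biiijl'
String 2: 'ilijib' -> sorted: 'biiijl'
Compare sorted forms: 'biiijl' == 'biiijl'
Anagram: Yes


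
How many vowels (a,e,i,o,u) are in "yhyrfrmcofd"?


Input string: 'yhyrfrmcofd'
Operation: count vowels (a, e, i, o, u)
Scan: s[0]='y', s[1]='h', s[2]='y', s[3]='r', s[4]='f', s[5]='r', s[6]='m', s[7]='c', s[8]='o' (vowel), s[9]='f', s[10]='d'
Vowels found: 1
Result: 1


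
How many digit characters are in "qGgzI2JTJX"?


Input string: 'qGgzI2JTJX'
Operation: count digit characters (0-9)
Scan: 'q', 'G', 'g', 'z', 'I', '2'(digit), 'J', 'T', 'J', 'X'
Digits found: 1
Result: 1


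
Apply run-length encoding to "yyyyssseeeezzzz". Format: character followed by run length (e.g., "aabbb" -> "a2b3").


Input: 'yyyyssseeeezzzz'
Operation: identify consecutive runs
Runs: 'yyyy' -> y4, 'sss' -> s3, 'eeee' -> e4, 'zzzz' -> z4
Encoded: y4s3e4z4


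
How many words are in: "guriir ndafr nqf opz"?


Input string: 'guriir ndafr nqf opz'
Operation: split by spaces
Words found: 'guriir', 'ndafr', 'nqf', 'opz'
Word count: 4


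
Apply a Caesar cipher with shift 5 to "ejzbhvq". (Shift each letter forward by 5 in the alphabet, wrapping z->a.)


Input: 'ejzbhvq', shift = 5
Operation: for each letter, (position + 5) mod 26
Mapping: 'e'(4+5=9)->'j', 'j'(9+5=14)->'o', 'z'(25+5=30, 30 mod 26=4)->'e', 'b'(1+5=6)->'g', 'h'(7+5=12)->'m', 'v'(21+5=26, 26 mod 26=0)->'a', 'q'(16+5=21)->'v'
Result: joegmav


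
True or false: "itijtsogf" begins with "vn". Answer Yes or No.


Input string: 'itijtsogf'
Prefix to check: 'vn'
First 2 characters of input: 'it'
Match: False
Result: No


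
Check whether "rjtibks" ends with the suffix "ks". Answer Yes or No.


Input string: 'rjtibks'
Suffix to check: 'ks'
Last 2 characters of input: 'ks'
Match: True
Result: Yes


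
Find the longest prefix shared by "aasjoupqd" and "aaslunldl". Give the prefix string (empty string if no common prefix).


String 1: 'aasjoupqd'
String 2: 'aaslunldl'
Compare position by position:
pos 0: 'a' vs 'a' match
pos 1: 'a' vs 'a' match
pos 2: 's' vs 's' match
pos 3: 'j' vs 'l' differ -> stop
Longest common prefix: "aas" (length 3)


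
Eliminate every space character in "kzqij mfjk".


Input string: 'kzqij mfjk'
Operation: remove all spaces
Words: 'kzqij', 'mfjk'
Join without spaces: kzqijmfjk


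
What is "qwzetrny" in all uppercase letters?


Input string: 'qwzetrny'
Operation: convert each letter to uppercase
Mapping: 'q'->'Q', 'w'->'W', 'z'->'Z', 'e'->'E', 't'->'T', 'r'->'R', 'n'->'N', 'y'->'Y'
Result: QWZETRNY


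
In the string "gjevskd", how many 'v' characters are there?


Input string: 'gjevskd'
Target character: 'v'
Scan each position: s[3]='v'
Matches found at indices: 3
Total: 1


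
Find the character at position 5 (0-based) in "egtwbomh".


Input string: 'egtwbomh'
Operation: get character at index 5
Index mapping: s[0]='e', s[1]='g', s[2]='t', s[3]='w', s[4]='b', s[5]='o'
Result: 'o'


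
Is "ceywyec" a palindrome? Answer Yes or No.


Input string: 'ceywyec'
Reversed: 'ceywyec'
Compare pairs: s[0]='c' vs s[6]='c' (match), s[1]='e' vs s[5]='e' (match), s[2]='y' vs s[4]='y' (match)
Palindrome: Yes


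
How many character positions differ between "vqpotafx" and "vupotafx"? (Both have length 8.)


String 1: 'vqpotafx'
String 2: 'vupotafx'
Compare each position: pos 0: 'v'=='v', pos 1: 'q'!='u', pos 2: 'p'=='p', pos 3: 'o'=='o', pos 4: 't'=='t', pos 5: 'a'=='a', pos 6: 'f'=='f', pos 7: 'x'=='x'
Differing positions: 1
Hamming distance: 1


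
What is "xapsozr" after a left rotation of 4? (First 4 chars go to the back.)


Input: 'xapsozr', shift = 4
Operation: split at index 4 and swap parts
Front part s[0:4] = 'xaps'
Back part s[4:] = 'ozr'
Rotated = back + front = 'ozr' + 'xaps'
Result: ozrxaps


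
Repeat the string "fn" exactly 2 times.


Input string: 'fn'
Operation: repeat 2 times
Concatenation: 'fn' + 'fn'
Result: fnfn


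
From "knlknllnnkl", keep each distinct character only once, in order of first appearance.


Input: 'knlknllnnkl'
Operation: keep first occurrence of each character
Scan: s[0]='k' new -> keep; s[1]='n' new -> keep; s[2]='l' new -> keep; s[3]='k' seen -> skip; s[4]='n' seen -> skip; s[5]='l' seen -> skip; s[6]='l' seen -> skip; s[7]='n' seen -> skip; s[8]='n' seen -> skip; s[9]='k' seen -> skip; s[10]='l' seen -> skip
Result: knl


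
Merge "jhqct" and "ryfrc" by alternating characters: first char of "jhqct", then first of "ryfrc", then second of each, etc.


String 1: 'jhqct'
String 2: 'ryfrc'
Operation: alternate characters
Pairs: 'j'+'r', 'h'+'y', 'q'+'f', 'c'+'r', 't'+'c'
Result: jrhyqfcrtc


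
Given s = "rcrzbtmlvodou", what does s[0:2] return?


Input string: 'rcrzbtmlvodou'
Operation: slice [0:2]
Extract characters: s[0]='r', s[1]='c'
Result: rc


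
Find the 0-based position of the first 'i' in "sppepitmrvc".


Input string: 'sppepitmrvc'
Target: 'i'
Scanning left to right: s[0]='s', s[1]='p', s[2]='p', s[3]='e', s[4]='p', s[5]='i'
First match at index: 5


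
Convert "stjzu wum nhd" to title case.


Input string: 'stjzu wum nhd'
Operation: capitalize first letter of each word
Word transformations: 'stjzu'->'Stjzu', 'wum'->'Wum', 'nhd'->'Nhd'
Result: Stjzu Wum Nhd


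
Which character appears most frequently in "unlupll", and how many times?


Input: 'unlupll'
Operation: tally each character
Counts: 'l':3, 'n':1, 'p':1, 'u':2
Maximum: 'l' appears 3 times


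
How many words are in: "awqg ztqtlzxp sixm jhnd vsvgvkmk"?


Input string: 'awqg ztqtlzxp sixm jhnd vsvgvkmk'
Operation: split by spaces
Words found: 'awqg', 'ztqtlzxp', 'sixm', 'jhnd', 'vsvgvkmk'
Word count: 5


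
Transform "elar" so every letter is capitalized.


Input string: 'elar'
Operation: convert each letter to uppercase
Mapping: 'e'->'E', 'l'->'L', 'a'->'A', 'r'->'R'
Result: ELAR


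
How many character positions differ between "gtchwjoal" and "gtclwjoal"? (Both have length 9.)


String 1: 'gtchwjoal'
String 2: 'gtclwjoal'
Compare each position: pos 0: 'g'=='g', pos 1: 't'=='t', pos 2: 'c'=='c', pos 3: 'h'!='l', pos 4: 'w'=='w', pos 5: 'j'=='j', pos 6: 'o'=='o', pos 7: 'a'=='a', pos 8: 'l'=='l'
Differing positions: 1
Hamming distance: 1


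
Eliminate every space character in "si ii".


Input string: 'si ii'
Operation: remove all spaces
Words: 'si', 'ii'
Join without spaces: siii


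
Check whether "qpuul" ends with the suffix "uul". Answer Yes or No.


Input string: 'qpuul'
Suffix to check: 'uul'
Last 3 characters of input: 'uul'
Match: True
Result: Yes


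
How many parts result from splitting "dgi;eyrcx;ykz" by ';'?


Input string: 'dgi;eyrcx;ykz'
Delimiter: ';'
Split result: 'dgi', 'eyrcx', 'ykz'
Number of parts: 3


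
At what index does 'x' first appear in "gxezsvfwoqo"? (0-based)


Input string: 'gxezsvfwoqo'
Target: 'x'
Scanning left to right: s[0]='g', s[1]='x'
First match at index: 1


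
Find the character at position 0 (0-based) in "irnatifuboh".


Input string: 'irnatifuboh'
Operation: get character at index 0
Index mapping: s[0]='i'
Result: 'i'


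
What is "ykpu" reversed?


Input string: 'ykpu'
Operation: reverse character order
Original order: 'y' -> 'k' -> 'p' -> 'u'
Reversed order: 'u' -> 'p' -> 'k' -> 'y'
Result: upky


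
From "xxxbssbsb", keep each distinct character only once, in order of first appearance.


Input: 'xxxbssbsb'
Operation: keep first occurrence of each character
Scan: s[0]='x' new -> keep; s[1]='x' seen -> skip; s[2]='x' seen -> skip; s[3]='b' new -> keep; s[4]='s' new -> keep; s[5]='s' seen -> skip; s[6]='b' seen -> skip; s[7]='s' seen -> skip; s[8]='b' seen -> skip
Result: xbs


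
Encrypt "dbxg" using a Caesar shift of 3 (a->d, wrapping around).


Input: 'dbxg', shift = 3
Operation: for each letter, (position + 3) mod 26
Mapping: 'd'(3+3=6)->'g', 'b'(1+3=4)->'e', 'x'(23+3=26, 26 mod 26=0)->'a', 'g'(6+3=9)->'j'
Result: geaj


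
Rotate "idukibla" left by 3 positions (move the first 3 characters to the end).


Input: 'idukibla', shift = 3
Operation: split at index 3 and swap parts
Front part s[0:3] = 'idu'
Back part s[3:] = 'kibla'
Rotated = back + front = 'kibla' + 'idu'
Result: kiblaidu


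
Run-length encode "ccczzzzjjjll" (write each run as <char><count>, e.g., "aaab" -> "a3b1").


Input: 'ccczzzzjjjll'
Operation: identify consecutive runs
Runs: 'ccc' -> c3, 'zzzz' -> z4, 'jjj' -> j3, 'll' -> l2
Encoded: c3z4j3l2


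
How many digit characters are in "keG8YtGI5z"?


Input string: 'keG8YtGI5z'
Operation: count digit characters (0-9)
Scan: 'k', 'e', 'G', '8'(digit), 'Y', 't', 'G', 'I', '5'(digit), 'z'
Digits found: 2
Result: 2


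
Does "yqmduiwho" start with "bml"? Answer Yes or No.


Input string: 'yqmduiwho'
Prefix to check: 'bml'
First 3 characters of input: 'yqm'
Match: False
Result: No


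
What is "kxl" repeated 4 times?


Input string: 'kxl'
Operation: repeat 4 times
Concatenation: 'kxl' + 'kxl' + 'kxl' + 'kxl'
Result: kxlkxlkxlkxl


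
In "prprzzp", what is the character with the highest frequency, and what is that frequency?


Input: 'prprzzp'
Operation: tally each character
Counts: 'p':3, 'r':2, 'z':2
Maximum: 'p' appears 3 times


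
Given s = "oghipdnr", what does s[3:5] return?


Input string: 'oghipdnr'
Operation: slice [3:5]
Extract characters: s[3]='i', s[4]='p'
Result: ip


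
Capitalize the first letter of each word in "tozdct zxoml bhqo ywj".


Input string: 'tozdct zxoml bhqo ywj'
Operation: capitalize first letter of each word
Word transformations: 'tozdct'->'Tozdct', 'zxoml'->'Zxoml', 'bhqo'->'Bhqo', 'ywj'->'Ywj'
Result: Tozdct Zxoml Bhqo Ywj


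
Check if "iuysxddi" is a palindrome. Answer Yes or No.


Input string: 'iuysxddi'
Reversed: 'iddxsyui'
Compare pairs: s[0]='i' vs s[7]='i' (match), s[1]='u' vs s[6]='d' (mismatch), s[2]='y' vs s[5]='d' (mismatch), s[3]='s' vs s[4]='x' (mismatch)
Palindrome: No


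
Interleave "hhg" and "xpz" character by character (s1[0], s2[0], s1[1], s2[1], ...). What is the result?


String 1: 'hhg'
String 2: 'xpz'
Operation: alternate characters
Pairs: 'h'+'x', 'h'+'p', 'g'+'z'
Result: hxhpgz


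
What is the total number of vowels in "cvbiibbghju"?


Input string: 'cvbiibbghju'
Operation: count vowels (a, e, i, o, u)
Scan: s[0]='c', s[1]='v', s[2]='b', s[3]='i' (vowel), s[4]='i' (vowel), s[5]='b', s[6]='b', s[7]='g', s[8]='h', s[9]='j', s[10]='u' (vowel)
Vowels found: 3
Result: 3


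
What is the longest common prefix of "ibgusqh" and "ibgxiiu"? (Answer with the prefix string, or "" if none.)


String 1: 'ibgusqh'
String 2: 'ibgxiiu'
Compare position by position:
pos 0: 'i' vs 'i' match
pos 1: 'b' vs 'b' match
pos 2: 'g' vs 'g' match
pos 3: 'u' vs 'x' differ -> stop
Longest common prefix: "ibg" (length 3)


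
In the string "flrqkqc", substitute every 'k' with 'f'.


Input string: 'flrqkqc'
Operation: replace 'k' with 'f'
Positions of 'k': 4
After replacement: flrqfqc


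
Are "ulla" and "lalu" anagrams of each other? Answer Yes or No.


String 1: 'ulla' -> sorted: 'allu'
String 2: 'lalu' -> sorted: 'allu'
Compare sorted forms: 'allu' == 'allu'
Anagram: Yes


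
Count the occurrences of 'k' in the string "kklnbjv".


Input string: 'kklnbjv'
Target character: 'k'
Scan each position: s[0]='k', s[1]='k'
Matches found at indices: 0, 1
Total: 2


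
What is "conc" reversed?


Input string: 'conc'
Operation: reverse character order
Original order: 'c' -> 'o' -> 'n' -> 'c'
Reversed order: 'c' -> 'n' -> 'o' -> 'c'
Result: cnoc


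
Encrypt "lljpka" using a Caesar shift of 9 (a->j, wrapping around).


Input: 'lljpka', shift = 9
Operation: for each letter, (position + 9) mod 26
Mapping: 'l'(11+9=20)->'u', 'l'(11+9=20)->'u', 'j'(9+9=18)->'s', 'p'(15+9=24)->'y', 'k'(10+9=19)->'t', 'a'(0+9=9)->'j'
Result: uusytj


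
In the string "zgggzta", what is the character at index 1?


Input string: 'zgggzta'
Operation: get character at index 1
Index mapping: s[0]='z', s[1]='g'
Result: 'g'


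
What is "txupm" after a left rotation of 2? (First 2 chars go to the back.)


Input: 'txupm', shift = 2
Operation: split at index 2 and swap parts
Front part s[0:2] = 'tx'
Back part s[2:] = 'upm'
Rotated = back + front = 'upm' + 'tx'
Result: upmtx


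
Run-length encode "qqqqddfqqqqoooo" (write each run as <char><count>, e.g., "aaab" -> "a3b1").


Input: 'qqqqddfqqqqoooo'
Operation: identify consecutive runs
Runs: 'qqqq' -> q4, 'dd' -> d2, 'f' -> f1, 'qqqq' -> q4, 'oooo' -> o4
Encoded: q4d2f1q4o4


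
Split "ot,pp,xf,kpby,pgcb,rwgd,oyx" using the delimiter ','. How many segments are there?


Input string: 'ot,pp,xf,kpby,pgcb,rwgd,oyx'
Delimiter: ','
Split result: 'ot', 'pp', 'xf', 'kpby', 'pgcb', 'rwgd', 'oyx'
Number of parts: 7


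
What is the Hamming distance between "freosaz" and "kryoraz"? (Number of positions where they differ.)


String 1: 'freosaz'
String 2: 'kryoraz'
Compare each position: pos 0: 'f'!='k', pos 1: 'r'=='r', pos 2: 'e'!='y', pos 3: 'o'=='o', pos 4: 's'!='r', pos 5: 'a'=='a', pos 6: 'z'=='z'
Differing positions: 3
Hamming distance: 3


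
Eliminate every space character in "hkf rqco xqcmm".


Input string: 'hkf rqco xqcmm'
Operation: remove all spaces
Words: 'hkf', 'rqco', 'xqcmm'
Join without spaces: hkfrqcoxqcmm


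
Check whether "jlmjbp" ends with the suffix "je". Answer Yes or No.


Input string: 'jlmjbp'
Suffix to check: 'je'
Last 2 characters of input: 'bp'
Match: False
Result: No


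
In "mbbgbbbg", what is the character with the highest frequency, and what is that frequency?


Input: 'mbbgbbbg'
Operation: tally each character
Counts: 'b':5, 'g':2, 'm':1
Maximum: 'b' appears 5 times


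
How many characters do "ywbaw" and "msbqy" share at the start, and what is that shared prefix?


String 1: 'ywbaw'
String 2: 'msbqy'
Compare position by position:
pos 0: 'y' vs 'm' differ -> stop
Longest common prefix: "" (length 0)


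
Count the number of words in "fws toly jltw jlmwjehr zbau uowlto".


Input string: 'fws toly jltw jlmwjehr zbau uowlto'
Operation: split by spaces
Words found: 'fws', 'toly', 'jltw', 'jlmwjehr', 'zbau', 'uowlto'
Word count: 6


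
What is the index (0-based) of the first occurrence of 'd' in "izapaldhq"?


Input string: 'izapaldhq'
Target: 'd'
Scanning left to right: s[0]='i', s[1]='z', s[2]='a', s[3]='p', s[4]='a', s[5]='l', s[6]='d'
First match at index: 6


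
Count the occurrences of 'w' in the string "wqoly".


Input string: 'wqoly'
Target character: 'w'
Scan each position: s[0]='w'
Matches found at indices: 0
Total: 1


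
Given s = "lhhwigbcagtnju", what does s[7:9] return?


Input string: 'lhhwigbcagtnju'
Operation: slice [7:9]
Extract characters: s[7]='c', s[8]='a'
Result: ca


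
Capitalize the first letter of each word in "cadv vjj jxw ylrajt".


Input string: 'cadv vjj jxw ylrajt'
Operation: capitalize first letter of each word
Word transformations: 'cadv'->'Cadv', 'vjj'->'Vjj', 'jxw'->'Jxw', 'ylrajt'->'Ylrajt'
Result: Cadv Vjj Jxw Ylrajt


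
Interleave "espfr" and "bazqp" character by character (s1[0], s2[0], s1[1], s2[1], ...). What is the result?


String 1: 'espfr'
String 2: 'bazqp'
Operation: alternate characters
Pairs: 'e'+'b', 's'+'a', 'p'+'z', 'f'+'q', 'r'+'p'
Result: ebsapzfqrp


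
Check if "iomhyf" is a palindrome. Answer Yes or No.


Input string: 'iomhyf'
Reversed: 'fyhmoi'
Compare pairs: s[0]='i' vs s[5]='f' (mismatch), s[1]='o' vs s[4]='y' (mismatch), s[2]='m' vs s[3]='h' (mismatch)
Palindrome: No


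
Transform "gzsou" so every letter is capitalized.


Input string: 'gzsou'
Operation: convert each letter to uppercase
Mapping: 'g'->'G', 'z'->'Z', 's'->'S', 'o'->'O', 'u'->'U'
Result: GZSOU


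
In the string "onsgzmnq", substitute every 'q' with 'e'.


Input string: 'onsgzmnq'
Operation: replace 'q' with 'e'
Positions of 'q': 7
After replacement: onsgzmne


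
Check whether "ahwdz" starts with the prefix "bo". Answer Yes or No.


Input string: 'ahwdz'
Prefix to check: 'bo'
First 2 characters of input: 'ah'
Match: False
Result: No


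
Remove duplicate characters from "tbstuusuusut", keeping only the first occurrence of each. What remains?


Input: 'tbstuusuusut'
Operation: keep first occurrence of each character
Scan: s[0]='t' new -> keep; s[1]='b' new -> keep; s[2]='s' new -> keep; s[3]='t' seen -> skip; s[4]='u' new -> keep; s[5]='u' seen -> skip; s[6]='s' seen -> skip; s[7]='u' seen -> skip; s[8]='u' seen -> skip; s[9]='s' seen -> skip; s[10]='u' seen -> skip; s[11]='t' seen -> skip
Result: tbsu


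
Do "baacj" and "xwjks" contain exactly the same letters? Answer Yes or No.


String 1: 'baacj' -> sorted: 'aabcj'
String 2: 'xwjks' -> sorted: 'jkswx'
Compare sorted forms: 'aabcj' != 'jkswx'
Anagram: No


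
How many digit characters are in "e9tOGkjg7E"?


Input string: 'e9tOGkjg7E'
Operation: count digit characters (0-9)
Scan: 'e', '9'(digit), 't', 'O', 'G', 'k', 'j', 'g', '7'(digit), 'E'
Digits found: 2
Result: 2


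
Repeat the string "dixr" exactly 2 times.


Input string: 'dixr'
Operation: repeat 2 times
Concatenation: 'dixr' + 'dixr'
Result: dixrdixr


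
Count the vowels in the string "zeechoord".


Input string: 'zeechoord'
Operation: count vowels (a, e, i, o, u)
Scan: s[0]='z', s[1]='e' (vowel), s[2]='e' (vowel), s[3]='c', s[4]='h', s[5]='o' (vowel), s[6]='o' (vowel), s[7]='r', s[8]='d'
Vowels found: 4
Result: 4


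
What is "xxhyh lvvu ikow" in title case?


Input string: 'xxhyh lvvu ikow'
Operation: capitalize first letter of each word
Word transformations: 'xxhyh'->'Xxhyh', 'lvvu'->'Lvvu', 'ikow'->'Ikow'
Result: Xxhyh Lvvu Ikow


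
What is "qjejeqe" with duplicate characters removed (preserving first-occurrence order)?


Input: 'qjejeqe'
Operation: keep first occurrence of each character
Scan: s[0]='q' new -> keep; s[1]='j' new -> keep; s[2]='e' new -> keep; s[3]='j' seen -> skip; s[4]='e' seen -> skip; s[5]='q' seen -> skip; s[6]='e' seen -> skip
Result: qje


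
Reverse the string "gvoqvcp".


Input string: 'gvoqvcp'
Operation: reverse character order
Original order: 'g' -> 'v' -> 'o' -> 'q' -> 'v' -> 'c' -> 'p'
Reversed order: 'p' -> 'c' -> 'v' -> 'q' -> 'o' -> 'v' -> 'g'
Result: pcvqovg


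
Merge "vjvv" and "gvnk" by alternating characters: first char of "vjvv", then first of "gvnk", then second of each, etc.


String 1: 'vjvv'
String 2: 'gvnk'
Operation: alternate characters
Pairs: 'v'+'g', 'j'+'v', 'v'+'n', 'v'+'k'
Result: vgjvvnvk


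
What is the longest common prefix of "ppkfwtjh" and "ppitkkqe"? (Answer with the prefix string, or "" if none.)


String 1: 'ppkfwtjh'
String 2: 'ppitkkqe'
Compare position by position:
pos 0: 'p' vs 'p' match
pos 1: 'p' vs 'p' match
pos 2: 'k' vs 'i' differ -> stop
Longest common prefix: "pp" (length 2)


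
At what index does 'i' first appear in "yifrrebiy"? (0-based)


Input string: 'yifrrebiy'
Target: 'i'
Scanning left to right: s[0]='y', s[1]='i'
First match at index: 1


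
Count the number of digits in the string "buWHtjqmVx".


Input string: 'buWHtjqmVx'
Operation: count digit characters (0-9)
Scan: 'b', 'u', 'W', 'H', 't', 'j', 'q', 'm', 'V', 'x'
Digits found: 0
Result: 0


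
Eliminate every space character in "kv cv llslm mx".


Input string: 'kv cv llslm mx'
Operation: remove all spaces
Words: 'kv', 'cv', 'llslm', 'mx'
Join without spaces: kvcvllslmmx


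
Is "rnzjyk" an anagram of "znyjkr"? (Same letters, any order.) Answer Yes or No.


String 1: 'znyjkr' -> sorted: 'jknryz'
String 2: 'rnzjyk' -> sorted: 'jknryz'
Compare sorted forms: 'jknryz' == 'jknryz'
Anagram: Yes


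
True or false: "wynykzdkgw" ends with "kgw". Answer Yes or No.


Input string: 'wynykzdkgw'
Suffix to check: 'kgw'
Last 3 characters of input: 'kgw'
Match: True
Result: Yes


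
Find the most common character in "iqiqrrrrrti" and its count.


Input: 'iqiqrrrrrti'
Operation: tally each character
Counts: 'i':3, 'q':2, 'r':5, 't':1
Maximum: 'r' appears 5 times


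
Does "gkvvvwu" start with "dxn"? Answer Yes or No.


Input string: 'gkvvvwu'
Prefix to check: 'dxn'
First 3 characters of input: 'gkv'
Match: False
Result: No


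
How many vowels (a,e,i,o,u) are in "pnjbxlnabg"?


Input string: 'pnjbxlnabg'
Operation: count vowels (a, e, i, o, u)
Scan: s[0]='p', s[1]='n', s[2]='j', s[3]='b', s[4]='x', s[5]='l', s[6]='n', s[7]='a' (vowel), s[8]='b', s[9]='g'
Vowels found: 1
Result: 1


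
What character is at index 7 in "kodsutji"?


Input string: 'kodsutji'
Operation: get character at index 7
Index mapping: s[0]='k', s[1]='o', s[2]='d', s[3]='s', s[4]='u', s[5]='t', s[6]='j', s[7]='i'
Result: 'i'
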